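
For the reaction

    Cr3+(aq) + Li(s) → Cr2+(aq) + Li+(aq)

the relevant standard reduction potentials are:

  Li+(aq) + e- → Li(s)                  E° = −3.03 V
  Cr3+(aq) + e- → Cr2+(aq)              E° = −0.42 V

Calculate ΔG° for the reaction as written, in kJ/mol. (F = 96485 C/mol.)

−252 kJ/mol

In the reaction as written Cr3+(aq) is reduced, so the Cr³⁺/Cr²⁺ couple is the cathode and Li⁺/Li is the anode.
E°cell = −0.42 − (−3.03) = +2.61 V; balancing electrons gives n = 1.
ΔG° = −nFE°cell = −(1)(96485)(+2.61) J/mol = −252 kJ/mol.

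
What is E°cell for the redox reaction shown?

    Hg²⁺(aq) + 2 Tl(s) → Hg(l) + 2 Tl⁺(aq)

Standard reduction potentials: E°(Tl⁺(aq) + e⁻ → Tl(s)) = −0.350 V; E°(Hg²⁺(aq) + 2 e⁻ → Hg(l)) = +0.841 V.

+1.191 V

In the reaction as written, Hg²⁺(aq) is reduced (cathode) and Tl⁺(aq) is produced by oxidation at the anode.
E°cell = E°(cathode) − E°(anode) = +0.841 − (−0.350) = +1.191 V.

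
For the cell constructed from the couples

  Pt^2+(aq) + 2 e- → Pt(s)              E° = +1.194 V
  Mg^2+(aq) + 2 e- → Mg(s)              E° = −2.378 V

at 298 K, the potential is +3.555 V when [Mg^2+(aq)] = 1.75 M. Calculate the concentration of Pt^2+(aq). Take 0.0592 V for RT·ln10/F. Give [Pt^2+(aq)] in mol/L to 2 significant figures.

0.47 M

With Pt²⁺/Pt at the cathode and Mg²⁺/Mg at the anode, E°cell = +1.194 − (−2.378) = +3.572 V (n = 2).
From the Nernst equation, log Q = n(E° − E)/0.0592 = 2·(+3.572 − (+3.555))/0.0592 = 0.574.
The balanced reaction is Pt^2+(aq) + Mg(s) → Pt(s) + Mg^2+(aq), so Q = [Mg^2+(aq)] / [Pt^2+(aq)].
Isolating [Pt^2+(aq)] in Q = 10^{0.574} yields log [Pt^2+(aq)] = −0.331, i.e. 0.47 M.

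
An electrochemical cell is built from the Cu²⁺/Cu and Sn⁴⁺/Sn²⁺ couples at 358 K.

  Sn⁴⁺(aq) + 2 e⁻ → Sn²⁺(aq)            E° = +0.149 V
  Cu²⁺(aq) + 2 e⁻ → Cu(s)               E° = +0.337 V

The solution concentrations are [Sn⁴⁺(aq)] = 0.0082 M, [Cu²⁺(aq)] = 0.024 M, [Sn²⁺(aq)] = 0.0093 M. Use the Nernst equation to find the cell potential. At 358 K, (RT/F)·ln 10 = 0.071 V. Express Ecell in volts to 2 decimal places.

Cu²⁺/Cu is reduced (cathode, E° = +0.337 V) and Sn⁴⁺/Sn²⁺ is oxidized (anode).
The standard potential is +0.337 − (+0.149) = +0.188 V and the balanced reaction transfers n = 2 electrons.
Balancing gives Cu²⁺(aq) + Sn²⁺(aq) → Cu(s) + Sn⁴⁺(aq); hence Q = [Sn⁴⁺(aq)] / ([Cu²⁺(aq)]·[Sn²⁺(aq)]) = 36.7 (log Q = 1.565).
E = E° − (0.071/n)·log Q = +0.188 − (0.071/2)(1.565) = +0.13 V.

+0.13 V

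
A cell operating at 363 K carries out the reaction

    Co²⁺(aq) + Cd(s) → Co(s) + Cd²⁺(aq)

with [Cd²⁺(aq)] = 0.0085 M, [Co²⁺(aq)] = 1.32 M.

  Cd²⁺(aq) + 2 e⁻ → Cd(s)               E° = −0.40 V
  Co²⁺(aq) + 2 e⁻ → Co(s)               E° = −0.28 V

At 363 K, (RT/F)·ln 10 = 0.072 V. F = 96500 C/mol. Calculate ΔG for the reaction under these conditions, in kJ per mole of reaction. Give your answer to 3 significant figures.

The standard cell potential is −0.28 − (−0.40) = +0.12 V, with n = 2 electrons in the balanced equation.
Here Q = [Cd²⁺(aq)] / [Co²⁺(aq)] = 0.00644 (log Q = −2.191), giving E = +0.12 − (0.072/2)·(−2.191) = +0.1989 V.
Finally ΔG = −nFE = −(2)(96500 C/mol)(+0.1989 V) = −38.4 kJ/mol.

−38.4 kJ/mol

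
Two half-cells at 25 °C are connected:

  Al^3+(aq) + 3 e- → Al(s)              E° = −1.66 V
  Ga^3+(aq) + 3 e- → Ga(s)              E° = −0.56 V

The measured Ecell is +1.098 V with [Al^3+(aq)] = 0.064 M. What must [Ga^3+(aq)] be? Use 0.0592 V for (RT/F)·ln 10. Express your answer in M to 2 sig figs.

0.051 M

Ga³⁺/Ga is the cathode (higher E°); E°cell = −0.56 − (−1.66) = +1.10 V with n = 3.
From the Nernst equation, log Q = n(E° − E)/0.0592 = 3·(+1.10 − (+1.098))/0.0592 = 0.101.
Balancing electrons gives Ga^3+(aq) + Al(s) → Ga(s) + Al^3+(aq); thus Q = [Al^3+(aq)] / [Ga^3+(aq)].
Substituting the known concentrations and solving, log [Ga^3+(aq)] = −1.295 and [Ga^3+(aq)] = 0.051 M.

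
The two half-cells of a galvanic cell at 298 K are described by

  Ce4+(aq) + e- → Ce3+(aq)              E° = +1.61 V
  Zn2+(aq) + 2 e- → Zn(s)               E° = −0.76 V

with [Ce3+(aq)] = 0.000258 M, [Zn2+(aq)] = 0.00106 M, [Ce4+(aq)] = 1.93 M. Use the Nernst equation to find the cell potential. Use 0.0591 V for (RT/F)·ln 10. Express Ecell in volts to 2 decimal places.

Since E°(Ce⁴⁺/Ce³⁺) > E°(Zn²⁺/Zn), Ce⁴⁺/Ce³⁺ serves as the cathode.
E°cell = E°cat − E°an = +1.61 − (−0.76) = +2.37 V; n = 2.
Balancing gives 2 Ce4+(aq) + Zn(s) → 2 Ce3+(aq) + Zn2+(aq); hence Q = ([Ce3+(aq)]^2·[Zn2+(aq)]) / [Ce4+(aq)]^2 = 1.89×10^−11 (log Q = −10.723).
Applying E = E° − (RT ln10/nF)·log Q gives +2.37 − (0.0591/2)(−10.723) = +2.69 V.

+2.69 V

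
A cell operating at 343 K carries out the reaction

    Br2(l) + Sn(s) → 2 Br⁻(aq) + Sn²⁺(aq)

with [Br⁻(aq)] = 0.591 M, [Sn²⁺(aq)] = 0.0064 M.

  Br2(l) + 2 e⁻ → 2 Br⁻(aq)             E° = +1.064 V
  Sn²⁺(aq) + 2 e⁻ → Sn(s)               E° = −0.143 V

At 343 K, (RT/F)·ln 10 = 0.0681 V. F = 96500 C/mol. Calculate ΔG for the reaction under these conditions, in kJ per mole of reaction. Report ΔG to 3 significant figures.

With Br₂/Br⁻ reduced at the cathode, E°cell = +1.064 − (−0.143) = +1.207 V and n = 2.
The reaction quotient is [Br⁻(aq)]^2·[Sn²⁺(aq)] = 0.00224; by Nernst, E = +1.207 − (0.0681/2)(−2.651) = +1.2973 V.
Finally ΔG = −nFE = −(2)(96500 C/mol)(+1.2973 V) = −250 kJ/mol.

−250 kJ/mol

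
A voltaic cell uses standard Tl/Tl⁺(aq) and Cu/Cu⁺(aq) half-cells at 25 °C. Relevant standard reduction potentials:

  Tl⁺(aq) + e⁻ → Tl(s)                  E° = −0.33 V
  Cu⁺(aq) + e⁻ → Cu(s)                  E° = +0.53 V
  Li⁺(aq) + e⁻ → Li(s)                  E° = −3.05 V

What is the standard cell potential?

The Cu⁺/Cu couple has the higher E°, so Cu ion is reduced (cathode) and Tl is oxidized (anode).
E°cell = E°(cathode) − E°(anode) = +0.53 − (−0.33) = +0.86 V.

+0.86 V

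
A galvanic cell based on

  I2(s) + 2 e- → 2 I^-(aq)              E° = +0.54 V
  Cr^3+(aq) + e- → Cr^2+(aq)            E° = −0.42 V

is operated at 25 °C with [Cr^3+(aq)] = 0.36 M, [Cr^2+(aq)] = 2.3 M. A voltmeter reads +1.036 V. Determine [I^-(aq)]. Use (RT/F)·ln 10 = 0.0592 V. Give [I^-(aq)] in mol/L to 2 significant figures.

0.33 M

With I₂/I⁻ at the cathode and Cr³⁺/Cr²⁺ at the anode, E°cell = +0.54 − (−0.42) = +0.96 V (n = 2).
From the Nernst equation, log Q = n(E° − E)/0.0592 = 2·(+0.96 − (+1.036))/0.0592 = −2.568.
The balanced reaction is I2(s) + 2 Cr^2+(aq) → 2 I^-(aq) + 2 Cr^3+(aq), so Q = ([I^-(aq)]^2·[Cr^3+(aq)]^2) / [Cr^2+(aq)]^2.
Substituting the known concentrations and solving, log [I^-(aq)] = −0.479 and [I^-(aq)] = 0.33 M.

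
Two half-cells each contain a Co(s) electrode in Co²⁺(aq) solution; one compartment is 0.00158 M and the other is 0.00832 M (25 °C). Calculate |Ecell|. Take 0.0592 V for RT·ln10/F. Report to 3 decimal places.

0.021 V

For a concentration cell E°cell = 0, since both electrodes use the same couple.
The compartment with the higher Co²⁺(aq) concentration (0.00832 M) acts as the cathode; ions are reduced there and produced at the dilute (0.00158 M) anode.
With n = 2, Ecell = −(0.0592/2)·log([dilute]/[conc]) = −(0.0592/2)·log(0.00158/0.00832) = +0.021 V.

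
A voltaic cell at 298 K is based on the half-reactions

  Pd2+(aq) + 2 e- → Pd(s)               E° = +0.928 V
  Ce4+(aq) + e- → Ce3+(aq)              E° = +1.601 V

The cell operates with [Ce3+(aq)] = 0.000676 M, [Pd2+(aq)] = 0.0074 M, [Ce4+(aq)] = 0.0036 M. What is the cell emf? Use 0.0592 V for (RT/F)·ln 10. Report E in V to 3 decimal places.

+0.779 V

The Ce⁴⁺/Ce³⁺ couple has the more positive E°, so it is the cathode; Pd²⁺/Pd is the anode.
The standard potential is +1.601 − (+0.928) = +0.673 V and the balanced reaction transfers n = 2 electrons.
For the overall reaction 2 Ce4+(aq) + Pd(s) → 2 Ce3+(aq) + Pd2+(aq), Q = ([Ce3+(aq)]^2·[Pd2+(aq)]) / [Ce4+(aq)]^2 = 0.000261, giving log Q = −3.583.
E = E° − (0.0592/n)·log Q = +0.673 − (0.0592/2)(−3.583) = +0.779 V.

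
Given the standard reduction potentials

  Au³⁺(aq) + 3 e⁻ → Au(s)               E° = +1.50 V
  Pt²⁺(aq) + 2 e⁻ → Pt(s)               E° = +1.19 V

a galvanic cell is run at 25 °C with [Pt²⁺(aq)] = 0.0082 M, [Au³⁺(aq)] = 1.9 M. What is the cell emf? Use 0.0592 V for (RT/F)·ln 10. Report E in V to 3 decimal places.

+0.377 V

Au³⁺/Au is reduced (cathode, E° = +1.50 V) and Pt²⁺/Pt is oxidized (anode).
E°cell = +1.50 − (+1.19) = +0.31 V, with n = 6 electrons transferred.
The balanced reaction is 2 Au³⁺(aq) + 3 Pt(s) → 2 Au(s) + 3 Pt²⁺(aq), so Q = [Pt²⁺(aq)]^3 / [Au³⁺(aq)]^2 = 1.53×10^−7 and log Q = −6.816.
E = E° − (0.0592/n)·log Q = +0.31 − (0.0592/6)(−6.816) = +0.377 V.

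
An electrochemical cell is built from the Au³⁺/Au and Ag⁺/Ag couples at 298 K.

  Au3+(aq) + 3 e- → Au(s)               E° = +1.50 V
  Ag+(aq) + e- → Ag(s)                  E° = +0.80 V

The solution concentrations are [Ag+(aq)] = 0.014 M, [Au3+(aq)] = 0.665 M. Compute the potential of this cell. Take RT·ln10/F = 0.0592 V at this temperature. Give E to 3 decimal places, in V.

+0.806 V

Since E°(Au³⁺/Au) > E°(Ag⁺/Ag), Au³⁺/Au serves as the cathode.
The standard potential is +1.50 − (+0.80) = +0.70 V and the balanced reaction transfers n = 3 electrons.
The balanced reaction is Au3+(aq) + 3 Ag(s) → Au(s) + 3 Ag+(aq), so Q = [Ag+(aq)]^3 / [Au3+(aq)] = 4.13×10^−6 and log Q = −5.384.
E = E° − (0.0592/n)·log Q = +0.70 − (0.0592/3)(−5.384) = +0.806 V.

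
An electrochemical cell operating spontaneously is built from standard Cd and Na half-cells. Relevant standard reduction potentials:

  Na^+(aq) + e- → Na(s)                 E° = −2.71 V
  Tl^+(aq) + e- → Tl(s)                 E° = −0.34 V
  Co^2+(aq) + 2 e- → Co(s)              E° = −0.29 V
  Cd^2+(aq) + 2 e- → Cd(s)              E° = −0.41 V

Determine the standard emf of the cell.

The Cd²⁺/Cd couple has the higher E°, so Cd ion is reduced (cathode) and Na is oxidized (anode).
E°cell = E°(cathode) − E°(anode) = −0.41 − (−2.71) = +2.30 V.

+2.30 V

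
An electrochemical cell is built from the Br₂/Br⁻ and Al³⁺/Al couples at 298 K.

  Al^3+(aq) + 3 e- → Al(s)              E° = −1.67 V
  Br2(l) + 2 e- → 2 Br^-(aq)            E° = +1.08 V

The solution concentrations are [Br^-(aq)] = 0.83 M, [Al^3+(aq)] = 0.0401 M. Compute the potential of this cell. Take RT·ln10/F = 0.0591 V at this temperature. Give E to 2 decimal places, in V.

+2.78 V

The Br₂/Br⁻ couple has the more positive E°, so it is the cathode; Al³⁺/Al is the anode.
The standard potential is +1.08 − (−1.67) = +2.75 V and the balanced reaction transfers n = 6 electrons.
The balanced reaction is 3 Br2(l) + 2 Al(s) → 6 Br^-(aq) + 2 Al^3+(aq), so Q = [Br^-(aq)]^6·[Al^3+(aq)]^2 = 0.000526 and log Q = −3.279.
Applying E = E° − (RT ln10/nF)·log Q gives +2.75 − (0.0591/6)(−3.279) = +2.78 V.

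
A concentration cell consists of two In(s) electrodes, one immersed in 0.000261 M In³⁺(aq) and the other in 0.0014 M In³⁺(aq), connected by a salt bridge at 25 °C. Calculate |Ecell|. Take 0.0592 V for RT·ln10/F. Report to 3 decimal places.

For a concentration cell E°cell = 0, since both electrodes use the same couple.
The compartment with the higher In³⁺(aq) concentration (0.0014 M) acts as the cathode; ions are reduced there and produced at the dilute (0.000261 M) anode.
With n = 3, Ecell = −(0.0592/3)·log([dilute]/[conc]) = −(0.0592/3)·log(0.000261/0.0014) = +0.014 V.

0.014 V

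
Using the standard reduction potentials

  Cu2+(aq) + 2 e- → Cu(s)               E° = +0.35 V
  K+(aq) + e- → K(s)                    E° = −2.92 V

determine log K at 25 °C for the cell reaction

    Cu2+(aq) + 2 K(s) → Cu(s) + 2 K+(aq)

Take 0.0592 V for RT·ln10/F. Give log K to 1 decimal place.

log K = 110.5

The Cu²⁺/Cu couple is reduced (cathode); E°cell = +0.35 − (−2.92) = +3.27 V with n = 2.
At equilibrium E = 0, so log K = nE°cell / 0.0592 = (2)(+3.27) / 0.0592 = 110.5.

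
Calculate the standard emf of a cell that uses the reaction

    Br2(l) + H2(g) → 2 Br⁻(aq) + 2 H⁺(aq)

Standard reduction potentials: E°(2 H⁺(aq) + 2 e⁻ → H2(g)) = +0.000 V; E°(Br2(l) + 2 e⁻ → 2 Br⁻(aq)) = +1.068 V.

Br2(l) gains electrons, so the Br₂/Br⁻ couple is the cathode; the 2H⁺/H₂ couple is the anode.
E°cell = E°(cathode) − E°(anode) = +1.068 − (+0.000) = +1.068 V.
The positive value indicates the reaction is spontaneous as written.

+1.068 V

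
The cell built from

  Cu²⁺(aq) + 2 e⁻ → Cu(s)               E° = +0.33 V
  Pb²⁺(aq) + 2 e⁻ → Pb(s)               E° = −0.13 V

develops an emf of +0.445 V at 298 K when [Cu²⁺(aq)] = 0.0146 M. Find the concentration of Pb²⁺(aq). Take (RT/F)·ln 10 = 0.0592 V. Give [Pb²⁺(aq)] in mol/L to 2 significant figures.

With Cu²⁺/Cu at the cathode and Pb²⁺/Pb at the anode, E°cell = +0.33 − (−0.13) = +0.46 V (n = 2).
From the Nernst equation, log Q = n(E° − E)/0.0592 = 2·(+0.46 − (+0.445))/0.0592 = 0.507.
The balanced reaction is Cu²⁺(aq) + Pb(s) → Cu(s) + Pb²⁺(aq), so Q = [Pb²⁺(aq)] / [Cu²⁺(aq)].
Substituting the known concentrations and solving, log [Pb²⁺(aq)] = −1.329 and [Pb²⁺(aq)] = 0.047 M.

0.047 M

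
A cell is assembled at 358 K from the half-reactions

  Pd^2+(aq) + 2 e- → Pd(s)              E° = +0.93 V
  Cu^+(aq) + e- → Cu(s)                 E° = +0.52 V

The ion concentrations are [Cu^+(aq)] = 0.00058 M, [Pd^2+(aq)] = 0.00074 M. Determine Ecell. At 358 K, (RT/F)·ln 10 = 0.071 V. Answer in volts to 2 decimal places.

+0.53 V

Pd²⁺/Pd is reduced (cathode, E° = +0.93 V) and Cu⁺/Cu is oxidized (anode).
E°cell = E°cat − E°an = +0.93 − (+0.52) = +0.41 V; n = 2.
The balanced reaction is Pd^2+(aq) + 2 Cu(s) → Pd(s) + 2 Cu^+(aq), so Q = [Cu^+(aq)]^2 / [Pd^2+(aq)] = 0.000455 and log Q = −3.342.
By the Nernst equation, E = +0.41 − (0.071/2)·(−3.342) = +0.53 V.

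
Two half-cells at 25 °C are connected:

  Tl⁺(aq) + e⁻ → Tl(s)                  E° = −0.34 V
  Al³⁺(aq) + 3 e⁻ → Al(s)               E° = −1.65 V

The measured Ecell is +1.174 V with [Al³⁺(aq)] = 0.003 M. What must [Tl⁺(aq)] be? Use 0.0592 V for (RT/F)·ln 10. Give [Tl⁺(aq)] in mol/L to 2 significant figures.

0.00073 M

Tl⁺/Tl is the cathode (higher E°); E°cell = −0.34 − (−1.65) = +1.31 V with n = 3.
Rearranging E = E° − (0.0592/n)·log Q gives log Q = 3(+1.31 − (+1.174))/0.0592 = 6.892.
For 3 Tl⁺(aq) + Al(s) → 3 Tl(s) + Al³⁺(aq), the reaction quotient is Q = [Al³⁺(aq)] / [Tl⁺(aq)]^3.
Solving for the unknown gives log [Tl⁺(aq)] = −3.138, so [Tl⁺(aq)] ≈ 0.00073 M.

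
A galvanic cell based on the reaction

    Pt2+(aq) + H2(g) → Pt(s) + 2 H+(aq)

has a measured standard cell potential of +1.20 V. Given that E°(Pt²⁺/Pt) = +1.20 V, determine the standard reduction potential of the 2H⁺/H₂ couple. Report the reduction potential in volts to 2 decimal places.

In the reaction as written the Pt²⁺/Pt couple is reduced (cathode) and 2H⁺/H₂ is oxidized (anode), so E°cell = E°(Pt²⁺/Pt) − E°(2H⁺/H₂).
E°(2H⁺/H₂) = E°(cathode) − E°cell = +1.20 − (+1.20) = +0.00 V.

+0.00 V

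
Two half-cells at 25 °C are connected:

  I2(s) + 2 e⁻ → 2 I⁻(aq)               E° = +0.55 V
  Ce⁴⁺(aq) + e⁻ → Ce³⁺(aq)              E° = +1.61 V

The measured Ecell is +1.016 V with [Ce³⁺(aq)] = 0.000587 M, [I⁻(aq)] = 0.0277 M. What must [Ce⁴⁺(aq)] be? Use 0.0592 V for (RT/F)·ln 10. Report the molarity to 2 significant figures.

Ce⁴⁺/Ce³⁺ is the cathode (higher E°); E°cell = +1.61 − (+0.55) = +1.06 V with n = 2.
Since E = E° − (0.0592/n)·log Q, log Q = n(E° − E)/0.0592 = 1.486.
For 2 Ce⁴⁺(aq) + 2 I⁻(aq) → 2 Ce³⁺(aq) + I2(s), the reaction quotient is Q = [Ce³⁺(aq)]^2 / ([Ce⁴⁺(aq)]^2·[I⁻(aq)]^2).
Substituting the known concentrations and solving, log [Ce⁴⁺(aq)] = −2.417 and [Ce⁴⁺(aq)] = 0.0038 M.

0.0038 M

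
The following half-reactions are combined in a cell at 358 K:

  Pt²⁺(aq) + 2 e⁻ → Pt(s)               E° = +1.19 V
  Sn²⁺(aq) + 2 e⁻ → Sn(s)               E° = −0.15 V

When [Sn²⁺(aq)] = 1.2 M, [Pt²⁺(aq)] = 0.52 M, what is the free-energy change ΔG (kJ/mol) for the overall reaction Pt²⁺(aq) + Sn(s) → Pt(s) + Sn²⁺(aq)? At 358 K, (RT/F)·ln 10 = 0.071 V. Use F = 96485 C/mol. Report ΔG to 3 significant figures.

−256 kJ/mol

With Pt²⁺/Pt reduced at the cathode, E°cell = +1.19 − (−0.15) = +1.34 V and n = 2.
The reaction quotient is [Sn²⁺(aq)] / [Pt²⁺(aq)] = 2.31; by Nernst, E = +1.34 − (0.071/2)(0.363) = +1.3271 V.
Finally ΔG = −nFE = −(2)(96485 C/mol)(+1.3271 V) = −256 kJ/mol.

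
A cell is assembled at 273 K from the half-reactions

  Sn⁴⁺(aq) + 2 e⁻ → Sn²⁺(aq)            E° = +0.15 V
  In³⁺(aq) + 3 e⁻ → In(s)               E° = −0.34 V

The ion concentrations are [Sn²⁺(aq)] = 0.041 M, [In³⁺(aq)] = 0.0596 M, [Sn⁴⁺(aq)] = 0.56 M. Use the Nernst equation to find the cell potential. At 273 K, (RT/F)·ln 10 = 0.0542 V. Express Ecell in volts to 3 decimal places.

The Sn⁴⁺/Sn²⁺ couple has the more positive E°, so it is the cathode; In³⁺/In is the anode.
E°cell = E°cat − E°an = +0.15 − (−0.34) = +0.49 V; n = 6.
Balancing gives 3 Sn⁴⁺(aq) + 2 In(s) → 3 Sn²⁺(aq) + 2 In³⁺(aq); hence Q = ([Sn²⁺(aq)]^3·[In³⁺(aq)]^2) / [Sn⁴⁺(aq)]^3 = 1.39×10^−6 (log Q = −5.856).
Applying E = E° − (RT ln10/nF)·log Q gives +0.49 − (0.0542/6)(−5.856) = +0.543 V.

+0.543 V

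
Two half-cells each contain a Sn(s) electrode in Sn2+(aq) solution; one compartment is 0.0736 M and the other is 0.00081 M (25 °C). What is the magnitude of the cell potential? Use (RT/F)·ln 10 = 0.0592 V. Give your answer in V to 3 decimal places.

For a concentration cell E°cell = 0, since both electrodes use the same couple.
The compartment with the higher Sn2+(aq) concentration (0.0736 M) acts as the cathode; ions are reduced there and produced at the dilute (0.00081 M) anode.
With n = 2, Ecell = −(0.0592/2)·log([dilute]/[conc]) = −(0.0592/2)·log(0.00081/0.0736) = +0.058 V.

0.058 V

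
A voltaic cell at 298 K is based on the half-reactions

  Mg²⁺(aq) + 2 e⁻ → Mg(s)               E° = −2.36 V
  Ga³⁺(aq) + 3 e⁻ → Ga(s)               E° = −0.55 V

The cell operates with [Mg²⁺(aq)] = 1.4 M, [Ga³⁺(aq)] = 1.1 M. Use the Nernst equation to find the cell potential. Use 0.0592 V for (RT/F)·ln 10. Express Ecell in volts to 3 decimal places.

Since E°(Ga³⁺/Ga) > E°(Mg²⁺/Mg), Ga³⁺/Ga serves as the cathode.
E°cell = −0.55 − (−2.36) = +1.81 V, with n = 6 electrons transferred.
The balanced reaction is 2 Ga³⁺(aq) + 3 Mg(s) → 2 Ga(s) + 3 Mg²⁺(aq), so Q = [Mg²⁺(aq)]^3 / [Ga³⁺(aq)]^2 = 2.27 and log Q = 0.356.
Applying E = E° − (RT ln10/nF)·log Q gives +1.81 − (0.0592/6)(0.356) = +1.806 V.

+1.806 V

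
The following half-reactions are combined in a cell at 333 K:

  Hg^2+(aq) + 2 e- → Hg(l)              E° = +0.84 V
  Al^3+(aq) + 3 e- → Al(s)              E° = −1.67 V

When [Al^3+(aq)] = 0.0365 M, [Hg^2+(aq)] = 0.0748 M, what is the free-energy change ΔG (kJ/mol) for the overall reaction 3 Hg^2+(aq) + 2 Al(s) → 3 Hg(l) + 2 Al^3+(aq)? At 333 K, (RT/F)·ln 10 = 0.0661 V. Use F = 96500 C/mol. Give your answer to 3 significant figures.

The standard cell potential is +0.84 − (−1.67) = +2.51 V, with n = 6 electrons in the balanced equation.
Here Q = [Al^3+(aq)]^2 / [Hg^2+(aq)]^3 = 3.18 (log Q = 0.503), giving E = +2.51 − (0.0661/6)·(0.503) = +2.5045 V.
ΔG = −nFE = −(6)(96500)(+2.5045) J/mol = −1450 kJ/mol.

−1450 kJ/mol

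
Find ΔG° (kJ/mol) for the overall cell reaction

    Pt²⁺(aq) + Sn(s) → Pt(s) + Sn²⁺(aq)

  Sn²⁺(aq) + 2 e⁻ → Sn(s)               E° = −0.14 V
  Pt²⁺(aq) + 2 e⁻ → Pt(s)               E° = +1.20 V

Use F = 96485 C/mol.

In the reaction as written Pt²⁺(aq) is reduced, so the Pt²⁺/Pt couple is the cathode and Sn²⁺/Sn is the anode.
E°cell = +1.20 − (−0.14) = +1.34 V; balancing electrons gives n = 2.
ΔG° = −nFE°cell = −(2)(96485)(+1.34) J/mol = −259 kJ/mol.

−259 kJ/mol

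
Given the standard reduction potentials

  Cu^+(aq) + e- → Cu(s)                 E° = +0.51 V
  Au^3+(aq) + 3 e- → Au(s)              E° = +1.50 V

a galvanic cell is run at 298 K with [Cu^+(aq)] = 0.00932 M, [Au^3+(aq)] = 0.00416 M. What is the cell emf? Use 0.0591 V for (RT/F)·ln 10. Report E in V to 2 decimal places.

+1.06 V

Au³⁺/Au is reduced (cathode, E° = +1.50 V) and Cu⁺/Cu is oxidized (anode).
The standard potential is +1.50 − (+0.51) = +0.99 V and the balanced reaction transfers n = 3 electrons.
The balanced reaction is Au^3+(aq) + 3 Cu(s) → Au(s) + 3 Cu^+(aq), so Q = [Cu^+(aq)]^3 / [Au^3+(aq)] = 0.000195 and log Q = −3.711.
E = E° − (0.0591/n)·log Q = +0.99 − (0.0591/3)(−3.711) = +1.06 V.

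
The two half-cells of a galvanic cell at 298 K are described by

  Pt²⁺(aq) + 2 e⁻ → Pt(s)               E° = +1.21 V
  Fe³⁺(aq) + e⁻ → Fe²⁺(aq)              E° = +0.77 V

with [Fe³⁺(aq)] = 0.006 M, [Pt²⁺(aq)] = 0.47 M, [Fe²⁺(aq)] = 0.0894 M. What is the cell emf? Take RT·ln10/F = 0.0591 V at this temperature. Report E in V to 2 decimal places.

Since E°(Pt²⁺/Pt) > E°(Fe³⁺/Fe²⁺), Pt²⁺/Pt serves as the cathode.
E°cell = E°cat − E°an = +1.21 − (+0.77) = +0.44 V; n = 2.
The balanced reaction is Pt²⁺(aq) + 2 Fe²⁺(aq) → Pt(s) + 2 Fe³⁺(aq), so Q = [Fe³⁺(aq)]^2 / ([Pt²⁺(aq)]·[Fe²⁺(aq)]^2) = 0.00958 and log Q = −2.018.
By the Nernst equation, E = +0.44 − (0.0591/2)·(−2.018) = +0.50 V.

+0.50 V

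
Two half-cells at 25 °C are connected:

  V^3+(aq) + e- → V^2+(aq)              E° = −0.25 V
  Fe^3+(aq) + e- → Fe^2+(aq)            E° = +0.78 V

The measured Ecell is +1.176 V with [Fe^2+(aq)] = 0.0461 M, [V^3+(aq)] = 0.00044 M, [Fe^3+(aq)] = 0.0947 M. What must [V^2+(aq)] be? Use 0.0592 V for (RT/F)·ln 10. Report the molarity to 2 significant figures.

0.063 M

With Fe³⁺/Fe²⁺ at the cathode and V³⁺/V²⁺ at the anode, E°cell = +0.78 − (−0.25) = +1.03 V (n = 1).
Rearranging E = E° − (0.0592/n)·log Q gives log Q = 1(+1.03 − (+1.176))/0.0592 = −2.466.
For Fe^3+(aq) + V^2+(aq) → Fe^2+(aq) + V^3+(aq), the reaction quotient is Q = ([Fe^2+(aq)]·[V^3+(aq)]) / ([Fe^3+(aq)]·[V^2+(aq)]).
Substituting the known concentrations and solving, log [V^2+(aq)] = −1.203 and [V^2+(aq)] = 0.063 M.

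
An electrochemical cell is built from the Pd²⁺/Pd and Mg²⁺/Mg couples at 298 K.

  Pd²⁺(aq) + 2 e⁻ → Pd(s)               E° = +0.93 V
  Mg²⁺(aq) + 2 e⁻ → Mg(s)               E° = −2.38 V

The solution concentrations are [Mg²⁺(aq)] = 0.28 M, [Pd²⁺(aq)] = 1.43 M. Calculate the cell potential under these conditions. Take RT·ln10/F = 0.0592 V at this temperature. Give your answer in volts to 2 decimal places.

The Pd²⁺/Pd couple has the more positive E°, so it is the cathode; Mg²⁺/Mg is the anode.
E°cell = E°cat − E°an = +0.93 − (−2.38) = +3.31 V; n = 2.
The balanced reaction is Pd²⁺(aq) + Mg(s) → Pd(s) + Mg²⁺(aq), so Q = [Mg²⁺(aq)] / [Pd²⁺(aq)] = 0.196 and log Q = −0.708.
By the Nernst equation, E = +3.31 − (0.0592/2)·(−0.708) = +3.33 V.

+3.33 V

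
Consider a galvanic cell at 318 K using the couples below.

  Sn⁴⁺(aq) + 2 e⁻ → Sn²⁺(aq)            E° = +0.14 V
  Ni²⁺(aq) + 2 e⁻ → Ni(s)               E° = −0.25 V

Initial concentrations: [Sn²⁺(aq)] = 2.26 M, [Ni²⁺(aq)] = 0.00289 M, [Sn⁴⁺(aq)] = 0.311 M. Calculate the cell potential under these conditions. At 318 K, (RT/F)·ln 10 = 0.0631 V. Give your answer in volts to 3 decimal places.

+0.443 V

Since E°(Sn⁴⁺/Sn²⁺) > E°(Ni²⁺/Ni), Sn⁴⁺/Sn²⁺ serves as the cathode.
E°cell = E°cat − E°an = +0.14 − (−0.25) = +0.39 V; n = 2.
The balanced reaction is Sn⁴⁺(aq) + Ni(s) → Sn²⁺(aq) + Ni²⁺(aq), so Q = ([Sn²⁺(aq)]·[Ni²⁺(aq)]) / [Sn⁴⁺(aq)] = 0.021 and log Q = −1.678.
E = E° − (0.0631/n)·log Q = +0.39 − (0.0631/2)(−1.678) = +0.443 V.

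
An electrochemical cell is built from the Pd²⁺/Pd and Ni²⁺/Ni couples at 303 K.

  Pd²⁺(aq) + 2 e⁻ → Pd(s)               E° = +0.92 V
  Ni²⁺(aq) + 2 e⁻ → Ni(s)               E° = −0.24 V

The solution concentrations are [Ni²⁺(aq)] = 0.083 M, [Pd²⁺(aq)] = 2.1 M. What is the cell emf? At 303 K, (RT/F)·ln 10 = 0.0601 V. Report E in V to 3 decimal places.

Pd²⁺/Pd is reduced (cathode, E° = +0.92 V) and Ni²⁺/Ni is oxidized (anode).
E°cell = E°cat − E°an = +0.92 − (−0.24) = +1.16 V; n = 2.
For the overall reaction Pd²⁺(aq) + Ni(s) → Pd(s) + Ni²⁺(aq), Q = [Ni²⁺(aq)] / [Pd²⁺(aq)] = 0.0395, giving log Q = −1.403.
E = E° − (0.0601/n)·log Q = +1.16 − (0.0601/2)(−1.403) = +1.202 V.

+1.202 V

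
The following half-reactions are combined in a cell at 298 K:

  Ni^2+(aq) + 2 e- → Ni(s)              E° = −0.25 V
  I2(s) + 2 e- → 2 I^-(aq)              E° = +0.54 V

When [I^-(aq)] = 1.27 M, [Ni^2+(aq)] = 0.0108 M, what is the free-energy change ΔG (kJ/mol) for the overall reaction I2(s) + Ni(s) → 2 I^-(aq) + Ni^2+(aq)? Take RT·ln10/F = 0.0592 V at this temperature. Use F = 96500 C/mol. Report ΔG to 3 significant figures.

With I₂/I⁻ reduced at the cathode, E°cell = +0.54 − (−0.25) = +0.79 V and n = 2.
The reaction quotient is [I^-(aq)]^2·[Ni^2+(aq)] = 0.0174; by Nernst, E = +0.79 − (0.0592/2)(−1.759) = +0.8421 V.
ΔG = −nFE = −(2)(96500)(+0.8421) J/mol = −163 kJ/mol.

−163 kJ/mol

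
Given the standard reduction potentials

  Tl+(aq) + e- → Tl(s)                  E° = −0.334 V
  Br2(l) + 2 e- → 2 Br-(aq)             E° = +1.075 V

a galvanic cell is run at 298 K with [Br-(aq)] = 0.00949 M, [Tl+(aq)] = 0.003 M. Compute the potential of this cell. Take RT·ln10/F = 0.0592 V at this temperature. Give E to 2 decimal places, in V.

Since E°(Br₂/Br⁻) > E°(Tl⁺/Tl), Br₂/Br⁻ serves as the cathode.
E°cell = +1.075 − (−0.334) = +1.409 V, with n = 2 electrons transferred.
Balancing gives Br2(l) + 2 Tl(s) → 2 Br-(aq) + 2 Tl+(aq); hence Q = [Br-(aq)]^2·[Tl+(aq)]^2 = 8.11×10^−10 (log Q = −9.091).
Applying E = E° − (RT ln10/nF)·log Q gives +1.409 − (0.0592/2)(−9.091) = +1.68 V.

+1.68 V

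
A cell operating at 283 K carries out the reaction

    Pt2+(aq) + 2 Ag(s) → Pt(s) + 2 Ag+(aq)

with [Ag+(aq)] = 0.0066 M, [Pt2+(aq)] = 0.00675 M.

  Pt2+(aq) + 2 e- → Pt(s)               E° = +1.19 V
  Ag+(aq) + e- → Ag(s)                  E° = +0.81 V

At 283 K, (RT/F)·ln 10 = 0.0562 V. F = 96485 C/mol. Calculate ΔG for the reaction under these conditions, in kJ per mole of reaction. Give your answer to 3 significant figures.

E°cell = +1.19 − (+0.81) = +0.38 V; the balanced reaction transfers n = 2 electrons.
Here Q = [Ag+(aq)]^2 / [Pt2+(aq)] = 0.00645 (log Q = −2.190), giving E = +0.38 − (0.0562/2)·(−2.190) = +0.4415 V.
ΔG = −nFE = −(2)(96485)(+0.4415) J/mol = −85.2 kJ/mol.

−85.2 kJ/mol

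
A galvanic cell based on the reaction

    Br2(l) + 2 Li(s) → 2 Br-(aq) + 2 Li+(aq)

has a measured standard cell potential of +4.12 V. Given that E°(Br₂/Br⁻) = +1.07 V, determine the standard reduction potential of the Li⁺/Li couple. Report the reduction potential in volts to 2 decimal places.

−3.05 V

In the reaction as written the Br₂/Br⁻ couple is reduced (cathode) and Li⁺/Li is oxidized (anode), so E°cell = E°(Br₂/Br⁻) − E°(Li⁺/Li).
E°(Li⁺/Li) = E°(cathode) − E°cell = +1.07 − (+4.12) = −3.05 V.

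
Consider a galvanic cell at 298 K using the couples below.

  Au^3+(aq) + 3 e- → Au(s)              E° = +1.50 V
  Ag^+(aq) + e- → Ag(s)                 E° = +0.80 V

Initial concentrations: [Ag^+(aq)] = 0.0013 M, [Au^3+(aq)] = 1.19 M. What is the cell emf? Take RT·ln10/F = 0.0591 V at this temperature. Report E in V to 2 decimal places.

Since E°(Au³⁺/Au) > E°(Ag⁺/Ag), Au³⁺/Au serves as the cathode.
E°cell = +1.50 − (+0.80) = +0.70 V, with n = 3 electrons transferred.
Balancing gives Au^3+(aq) + 3 Ag(s) → Au(s) + 3 Ag^+(aq); hence Q = [Ag^+(aq)]^3 / [Au^3+(aq)] = 1.85×10^−9 (log Q = −8.734).
Applying E = E° − (RT ln10/nF)·log Q gives +0.70 − (0.0591/3)(−8.734) = +0.87 V.

+0.87 V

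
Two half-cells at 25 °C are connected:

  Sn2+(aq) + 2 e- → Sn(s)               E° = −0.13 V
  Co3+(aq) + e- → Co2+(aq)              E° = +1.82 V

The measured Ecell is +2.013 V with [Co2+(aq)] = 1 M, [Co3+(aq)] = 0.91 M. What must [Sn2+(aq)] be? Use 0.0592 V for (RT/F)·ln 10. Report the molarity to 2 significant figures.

0.0062 M

Co³⁺/Co²⁺ is the cathode (higher E°); E°cell = +1.82 − (−0.13) = +1.95 V with n = 2.
Since E = E° − (0.0592/n)·log Q, log Q = n(E° − E)/0.0592 = −2.128.
Balancing electrons gives 2 Co3+(aq) + Sn(s) → 2 Co2+(aq) + Sn2+(aq); thus Q = ([Co2+(aq)]^2·[Sn2+(aq)]) / [Co3+(aq)]^2.
Isolating [Sn2+(aq)] in Q = 10^{−2.128} yields log [Sn2+(aq)] = −2.210, i.e. 0.0062 M.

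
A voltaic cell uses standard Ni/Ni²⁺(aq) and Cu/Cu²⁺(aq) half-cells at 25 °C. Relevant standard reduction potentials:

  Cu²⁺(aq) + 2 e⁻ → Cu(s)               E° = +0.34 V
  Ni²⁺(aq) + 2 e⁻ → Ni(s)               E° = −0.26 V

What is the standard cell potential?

+0.60 V

The Cu²⁺/Cu couple has the higher E°, so Cu ion is reduced (cathode) and Ni is oxidized (anode).
E°cell = E°(cathode) − E°(anode) = +0.34 − (−0.26) = +0.60 V.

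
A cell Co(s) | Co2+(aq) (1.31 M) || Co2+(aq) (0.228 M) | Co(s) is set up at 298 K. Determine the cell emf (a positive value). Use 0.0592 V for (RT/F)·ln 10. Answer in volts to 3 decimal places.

0.022 V

For a concentration cell E°cell = 0, since both electrodes use the same couple.
The compartment with the higher Co2+(aq) concentration (1.31 M) acts as the cathode; ions are reduced there and produced at the dilute (0.228 M) anode.
With n = 2, Ecell = −(0.0592/2)·log([dilute]/[conc]) = −(0.0592/2)·log(0.228/1.31) = +0.022 V.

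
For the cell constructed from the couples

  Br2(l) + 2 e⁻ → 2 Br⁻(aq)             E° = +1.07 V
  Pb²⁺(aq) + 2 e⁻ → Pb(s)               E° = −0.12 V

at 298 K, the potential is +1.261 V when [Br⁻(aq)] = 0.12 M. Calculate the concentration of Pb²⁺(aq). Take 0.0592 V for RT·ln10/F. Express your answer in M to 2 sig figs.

0.28 M

With Br₂/Br⁻ at the cathode and Pb²⁺/Pb at the anode, E°cell = +1.07 − (−0.12) = +1.19 V (n = 2).
From the Nernst equation, log Q = n(E° − E)/0.0592 = 2·(+1.19 − (+1.261))/0.0592 = −2.399.
For Br2(l) + Pb(s) → 2 Br⁻(aq) + Pb²⁺(aq), the reaction quotient is Q = [Br⁻(aq)]^2·[Pb²⁺(aq)].
Isolating [Pb²⁺(aq)] in Q = 10^{−2.399} yields log [Pb²⁺(aq)] = −0.557, i.e. 0.28 M.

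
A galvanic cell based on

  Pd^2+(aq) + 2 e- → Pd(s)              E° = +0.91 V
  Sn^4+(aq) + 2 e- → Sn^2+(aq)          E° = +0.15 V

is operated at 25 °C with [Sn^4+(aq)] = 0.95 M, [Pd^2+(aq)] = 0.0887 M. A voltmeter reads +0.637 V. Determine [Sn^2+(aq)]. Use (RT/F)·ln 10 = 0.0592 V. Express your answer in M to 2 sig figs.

The Pd²⁺/Pd couple has the larger reduction potential, so it is the cathode: E°cell = +0.91 − (+0.15) = +0.76 V and n = 2.
Rearranging E = E° − (0.0592/n)·log Q gives log Q = 2(+0.76 − (+0.637))/0.0592 = 4.155.
Balancing electrons gives Pd^2+(aq) + Sn^2+(aq) → Pd(s) + Sn^4+(aq); thus Q = [Sn^4+(aq)] / ([Pd^2+(aq)]·[Sn^2+(aq)]).
Solving for the unknown gives log [Sn^2+(aq)] = −3.125, so [Sn^2+(aq)] ≈ 0.00075 M.

0.00075 M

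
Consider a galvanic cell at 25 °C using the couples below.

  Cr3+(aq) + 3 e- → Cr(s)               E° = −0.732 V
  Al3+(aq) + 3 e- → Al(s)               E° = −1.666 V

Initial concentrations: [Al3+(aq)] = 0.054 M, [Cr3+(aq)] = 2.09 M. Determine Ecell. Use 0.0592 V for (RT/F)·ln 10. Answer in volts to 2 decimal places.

+0.97 V

Since E°(Cr³⁺/Cr) > E°(Al³⁺/Al), Cr³⁺/Cr serves as the cathode.
E°cell = E°cat − E°an = −0.732 − (−1.666) = +0.934 V; n = 3.
For the overall reaction Cr3+(aq) + Al(s) → Cr(s) + Al3+(aq), Q = [Al3+(aq)] / [Cr3+(aq)] = 0.0258, giving log Q = −1.588.
By the Nernst equation, E = +0.934 − (0.0592/3)·(−1.588) = +0.97 V.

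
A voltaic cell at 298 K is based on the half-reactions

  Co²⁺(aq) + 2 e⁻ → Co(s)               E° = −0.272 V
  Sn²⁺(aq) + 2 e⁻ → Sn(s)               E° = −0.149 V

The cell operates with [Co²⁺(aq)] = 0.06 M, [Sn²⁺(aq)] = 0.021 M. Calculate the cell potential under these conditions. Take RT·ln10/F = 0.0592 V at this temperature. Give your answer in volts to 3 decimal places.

+0.110 V

Sn²⁺/Sn is reduced (cathode, E° = −0.149 V) and Co²⁺/Co is oxidized (anode).
E°cell = E°cat − E°an = −0.149 − (−0.272) = +0.123 V; n = 2.
For the overall reaction Sn²⁺(aq) + Co(s) → Sn(s) + Co²⁺(aq), Q = [Co²⁺(aq)] / [Sn²⁺(aq)] = 2.86, giving log Q = 0.456.
By the Nernst equation, E = +0.123 − (0.0592/2)·(0.456) = +0.110 V.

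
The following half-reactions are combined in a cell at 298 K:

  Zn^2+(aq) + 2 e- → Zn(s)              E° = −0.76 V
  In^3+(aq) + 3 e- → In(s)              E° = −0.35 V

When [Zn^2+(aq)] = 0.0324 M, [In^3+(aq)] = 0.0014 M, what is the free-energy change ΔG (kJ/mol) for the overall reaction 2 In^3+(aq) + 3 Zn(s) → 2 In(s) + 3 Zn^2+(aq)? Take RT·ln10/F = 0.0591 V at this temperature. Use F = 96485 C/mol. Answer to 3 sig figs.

The standard cell potential is −0.35 − (−0.76) = +0.41 V, with n = 6 electrons in the balanced equation.
The reaction quotient is [Zn^2+(aq)]^3 / [In^3+(aq)]^2 = 17.4; by Nernst, E = +0.41 − (0.0591/6)(1.239) = +0.3978 V.
Finally ΔG = −nFE = −(6)(96485 C/mol)(+0.3978 V) = −230 kJ/mol.

−230 kJ/mol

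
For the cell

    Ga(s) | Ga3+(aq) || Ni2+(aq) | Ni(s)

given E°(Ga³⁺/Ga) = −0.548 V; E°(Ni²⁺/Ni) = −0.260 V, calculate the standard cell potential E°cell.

+0.288 V

By convention the left-hand electrode in cell notation is the anode (oxidation) and the right-hand electrode is the cathode (reduction).
E°cell = E°(right) − E°(left) = −0.260 − (−0.548) = +0.288 V.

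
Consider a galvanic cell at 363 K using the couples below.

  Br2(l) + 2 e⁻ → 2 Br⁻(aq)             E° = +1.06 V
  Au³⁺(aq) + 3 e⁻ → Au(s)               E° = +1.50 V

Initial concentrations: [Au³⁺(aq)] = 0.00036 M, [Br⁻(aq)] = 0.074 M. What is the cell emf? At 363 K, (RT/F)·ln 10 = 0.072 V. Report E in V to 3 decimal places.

Since E°(Au³⁺/Au) > E°(Br₂/Br⁻), Au³⁺/Au serves as the cathode.
E°cell = +1.50 − (+1.06) = +0.44 V, with n = 6 electrons transferred.
The balanced reaction is 2 Au³⁺(aq) + 6 Br⁻(aq) → 2 Au(s) + 3 Br2(l), so Q = 1 / ([Au³⁺(aq)]^2·[Br⁻(aq)]^6) = 4.7×10^13 and log Q = 13.672.
Applying E = E° − (RT ln10/nF)·log Q gives +0.44 − (0.072/6)(13.672) = +0.276 V.

+0.276 V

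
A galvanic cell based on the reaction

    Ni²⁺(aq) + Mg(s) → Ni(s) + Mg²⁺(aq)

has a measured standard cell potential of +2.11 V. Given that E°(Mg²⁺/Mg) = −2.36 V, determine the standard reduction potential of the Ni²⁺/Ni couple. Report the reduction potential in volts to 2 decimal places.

−0.25 V

In the reaction as written the Ni²⁺/Ni couple is reduced (cathode) and Mg²⁺/Mg is oxidized (anode), so E°cell = E°(Ni²⁺/Ni) − E°(Mg²⁺/Mg).
E°(Ni²⁺/Ni) = E°cell + E°(anode) = +2.11 + (−2.36) = −0.25 V.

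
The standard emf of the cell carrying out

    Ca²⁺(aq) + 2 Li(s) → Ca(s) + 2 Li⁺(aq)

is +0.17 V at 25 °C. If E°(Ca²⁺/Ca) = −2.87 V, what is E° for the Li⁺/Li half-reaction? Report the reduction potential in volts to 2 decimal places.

In the reaction as written the Ca²⁺/Ca couple is reduced (cathode) and Li⁺/Li is oxidized (anode), so E°cell = E°(Ca²⁺/Ca) − E°(Li⁺/Li).
E°(Li⁺/Li) = E°(cathode) − E°cell = −2.87 − (+0.17) = −3.04 V.

−3.04 V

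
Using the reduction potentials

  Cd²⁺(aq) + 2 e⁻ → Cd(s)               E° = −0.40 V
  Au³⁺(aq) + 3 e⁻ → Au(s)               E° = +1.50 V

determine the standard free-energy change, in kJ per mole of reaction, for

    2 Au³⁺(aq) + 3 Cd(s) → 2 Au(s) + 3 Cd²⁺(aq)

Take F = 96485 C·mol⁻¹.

−1100 kJ/mol

In the reaction as written Au³⁺(aq) is reduced, so the Au³⁺/Au couple is the cathode and Cd²⁺/Cd is the anode.
E°cell = +1.50 − (−0.40) = +1.90 V; balancing electrons gives n = 6.
ΔG° = −nFE°cell = −(6)(96485)(+1.90) J/mol = −1100 kJ/mol.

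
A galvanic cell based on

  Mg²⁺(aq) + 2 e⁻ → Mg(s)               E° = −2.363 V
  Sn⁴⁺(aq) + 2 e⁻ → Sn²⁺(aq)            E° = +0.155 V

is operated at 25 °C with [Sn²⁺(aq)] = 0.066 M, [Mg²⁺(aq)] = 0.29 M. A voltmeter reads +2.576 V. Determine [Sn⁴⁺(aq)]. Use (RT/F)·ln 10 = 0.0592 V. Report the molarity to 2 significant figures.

With Sn⁴⁺/Sn²⁺ at the cathode and Mg²⁺/Mg at the anode, E°cell = +0.155 − (−2.363) = +2.518 V (n = 2).
From the Nernst equation, log Q = n(E° − E)/0.0592 = 2·(+2.518 − (+2.576))/0.0592 = −1.959.
The balanced reaction is Sn⁴⁺(aq) + Mg(s) → Sn²⁺(aq) + Mg²⁺(aq), so Q = ([Sn²⁺(aq)]·[Mg²⁺(aq)]) / [Sn⁴⁺(aq)].
Solving for the unknown gives log [Sn⁴⁺(aq)] = 0.241, so [Sn⁴⁺(aq)] ≈ 1.7 M.

1.7 M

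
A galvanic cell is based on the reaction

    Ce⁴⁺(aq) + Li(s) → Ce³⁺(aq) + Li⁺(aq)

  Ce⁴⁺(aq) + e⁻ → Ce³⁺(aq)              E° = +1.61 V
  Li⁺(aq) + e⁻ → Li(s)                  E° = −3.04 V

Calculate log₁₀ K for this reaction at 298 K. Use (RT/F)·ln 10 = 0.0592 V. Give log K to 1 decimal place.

The Ce⁴⁺/Ce³⁺ couple is reduced (cathode); E°cell = +1.61 − (−3.04) = +4.65 V with n = 1.
At equilibrium E = 0, so log K = nE°cell / 0.0592 = (1)(+4.65) / 0.0592 = 78.5.

log K = 78.5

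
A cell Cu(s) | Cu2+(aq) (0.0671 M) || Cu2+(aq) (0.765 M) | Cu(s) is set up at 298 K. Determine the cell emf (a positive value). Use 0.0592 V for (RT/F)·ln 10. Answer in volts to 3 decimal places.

0.031 V

For a concentration cell E°cell = 0, since both electrodes use the same couple.
The compartment with the higher Cu2+(aq) concentration (0.765 M) acts as the cathode; ions are reduced there and produced at the dilute (0.0671 M) anode.
With n = 2, Ecell = −(0.0592/2)·log([dilute]/[conc]) = −(0.0592/2)·log(0.0671/0.765) = +0.031 V.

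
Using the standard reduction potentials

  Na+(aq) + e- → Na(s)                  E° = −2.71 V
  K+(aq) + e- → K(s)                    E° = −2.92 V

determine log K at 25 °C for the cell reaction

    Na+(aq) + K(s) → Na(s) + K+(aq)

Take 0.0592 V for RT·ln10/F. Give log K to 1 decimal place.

log K = 3.5

The Na⁺/Na couple is reduced (cathode); E°cell = −2.71 − (−2.92) = +0.21 V with n = 1.
At equilibrium E = 0, so log K = nE°cell / 0.0592 = (1)(+0.21) / 0.0592 = 3.5.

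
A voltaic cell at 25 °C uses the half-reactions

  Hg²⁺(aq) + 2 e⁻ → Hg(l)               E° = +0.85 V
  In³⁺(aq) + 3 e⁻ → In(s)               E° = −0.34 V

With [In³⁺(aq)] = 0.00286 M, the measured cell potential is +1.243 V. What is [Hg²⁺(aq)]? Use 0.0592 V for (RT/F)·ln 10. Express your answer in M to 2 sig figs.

Hg²⁺/Hg is the cathode (higher E°); E°cell = +0.85 − (−0.34) = +1.19 V with n = 6.
Since E = E° − (0.0592/n)·log Q, log Q = n(E° − E)/0.0592 = −5.372.
For 3 Hg²⁺(aq) + 2 In(s) → 3 Hg(l) + 2 In³⁺(aq), the reaction quotient is Q = [In³⁺(aq)]^2 / [Hg²⁺(aq)]^3.
Solving for the unknown gives log [Hg²⁺(aq)] = 0.095, so [Hg²⁺(aq)] ≈ 1.2 M.

1.2 M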